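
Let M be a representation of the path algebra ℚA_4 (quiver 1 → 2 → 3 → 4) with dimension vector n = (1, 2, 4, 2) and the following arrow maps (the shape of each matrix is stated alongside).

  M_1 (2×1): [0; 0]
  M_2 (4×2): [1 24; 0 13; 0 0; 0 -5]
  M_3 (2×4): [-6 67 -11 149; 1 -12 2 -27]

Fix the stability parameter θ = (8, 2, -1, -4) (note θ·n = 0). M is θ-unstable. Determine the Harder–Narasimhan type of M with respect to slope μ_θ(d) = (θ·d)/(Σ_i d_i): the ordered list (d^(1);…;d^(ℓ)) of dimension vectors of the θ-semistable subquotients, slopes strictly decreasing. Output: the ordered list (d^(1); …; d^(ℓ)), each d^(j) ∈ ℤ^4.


Barcode: M ≅ I[1,1], I[2,3], I[2,4], I[3,3], I[3,4]. HN layers by μ_θ (4 steps, strictly decreasing):
  μ^(1)=8; μ^(2)=1/2; μ^(3)=-1; μ^(4)=-5/2

((1, 0, 0, 0); (0, 1, 1, 0); (0, 1, 2, 1); (0, 0, 1, 1))


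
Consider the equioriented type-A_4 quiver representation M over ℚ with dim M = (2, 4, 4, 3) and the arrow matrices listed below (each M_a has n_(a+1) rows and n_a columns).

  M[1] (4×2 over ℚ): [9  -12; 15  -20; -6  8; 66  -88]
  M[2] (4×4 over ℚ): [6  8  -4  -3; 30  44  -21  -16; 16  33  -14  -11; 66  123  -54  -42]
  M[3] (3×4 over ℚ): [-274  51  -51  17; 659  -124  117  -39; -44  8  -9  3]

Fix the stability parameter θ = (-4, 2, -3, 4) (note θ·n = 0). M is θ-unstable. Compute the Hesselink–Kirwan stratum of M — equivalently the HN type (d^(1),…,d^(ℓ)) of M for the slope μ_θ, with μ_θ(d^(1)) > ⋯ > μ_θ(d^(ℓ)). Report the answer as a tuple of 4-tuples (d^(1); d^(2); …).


Interval decomposition of M: I[1,1], I[1,3], I[2,2], I[2,4]^2, I[3,4].
HN type (ℓ=5): μ^(1)=4; μ^(2)=2; μ^(3)=-1/2; μ^(4)=-3; μ^(5)=-4

((0, 0, 0, 3); (0, 1, 0, 0); (0, 3, 3, 0); (0, 0, 1, 0); (2, 0, 0, 0))


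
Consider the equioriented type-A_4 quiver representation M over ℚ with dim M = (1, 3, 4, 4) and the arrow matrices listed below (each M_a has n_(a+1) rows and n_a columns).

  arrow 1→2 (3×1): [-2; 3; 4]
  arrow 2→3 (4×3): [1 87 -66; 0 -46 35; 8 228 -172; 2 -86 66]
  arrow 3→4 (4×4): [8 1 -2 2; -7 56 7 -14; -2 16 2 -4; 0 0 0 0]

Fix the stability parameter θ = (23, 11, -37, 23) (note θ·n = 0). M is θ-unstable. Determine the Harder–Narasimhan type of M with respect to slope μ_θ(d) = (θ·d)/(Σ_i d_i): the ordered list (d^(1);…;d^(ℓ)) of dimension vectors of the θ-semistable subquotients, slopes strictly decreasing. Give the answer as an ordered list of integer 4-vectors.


Via rank(M_{q-1}∘⋯∘M_p): M ≅ I[1,4], I[2,3], I[2,4], I[3,3], I[4,4]^2.
μ_θ-semistable layers: μ^(1)=23; μ^(2)=-1; μ^(3)=-13; μ^(4)=-37

((0, 0, 0, 4); (1, 1, 1, 0); (0, 2, 2, 0); (0, 0, 1, 0))


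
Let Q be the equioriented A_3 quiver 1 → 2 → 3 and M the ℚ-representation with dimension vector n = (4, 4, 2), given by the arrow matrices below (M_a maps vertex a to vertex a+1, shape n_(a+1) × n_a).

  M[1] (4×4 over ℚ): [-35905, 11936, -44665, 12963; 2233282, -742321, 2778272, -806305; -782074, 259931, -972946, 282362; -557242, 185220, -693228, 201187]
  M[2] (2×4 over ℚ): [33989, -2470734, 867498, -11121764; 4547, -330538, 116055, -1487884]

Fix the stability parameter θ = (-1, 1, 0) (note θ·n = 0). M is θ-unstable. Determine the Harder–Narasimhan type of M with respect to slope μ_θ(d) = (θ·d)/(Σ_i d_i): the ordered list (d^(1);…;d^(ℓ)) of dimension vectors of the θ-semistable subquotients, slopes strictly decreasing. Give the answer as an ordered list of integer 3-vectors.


Via rank(M_{q-1}∘⋯∘M_p): M ≅ I[1,1], I[1,2], I[1,3]^2, I[2,2].
μ_θ-semistable layers: μ^(1)=1; μ^(2)=1/2; μ^(3)=-1

((0, 2, 0); (0, 2, 2); (4, 0, 0))


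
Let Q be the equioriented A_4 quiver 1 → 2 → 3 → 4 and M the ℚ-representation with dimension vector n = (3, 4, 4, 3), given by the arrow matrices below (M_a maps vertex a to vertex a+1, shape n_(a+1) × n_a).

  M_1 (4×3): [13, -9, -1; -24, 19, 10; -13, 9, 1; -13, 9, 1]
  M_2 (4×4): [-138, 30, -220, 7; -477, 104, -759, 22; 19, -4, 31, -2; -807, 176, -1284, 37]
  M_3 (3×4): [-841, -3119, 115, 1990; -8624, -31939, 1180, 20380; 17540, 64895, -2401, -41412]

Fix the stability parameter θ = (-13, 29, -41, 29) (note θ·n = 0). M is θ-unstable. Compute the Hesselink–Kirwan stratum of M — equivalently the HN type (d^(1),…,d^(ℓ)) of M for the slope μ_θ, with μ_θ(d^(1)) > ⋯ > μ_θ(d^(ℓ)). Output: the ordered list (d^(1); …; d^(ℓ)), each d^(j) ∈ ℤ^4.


Barcode: M ≅ I[1,1], I[1,2], I[1,4], I[2,4]^2, I[3,3]. HN layers by μ_θ (4 steps, strictly decreasing):
  μ^(1)=29; μ^(2)=-6; μ^(3)=-13; μ^(4)=-41

((0, 1, 0, 3); (0, 3, 3, 0); (3, 0, 0, 0); (0, 0, 1, 0))


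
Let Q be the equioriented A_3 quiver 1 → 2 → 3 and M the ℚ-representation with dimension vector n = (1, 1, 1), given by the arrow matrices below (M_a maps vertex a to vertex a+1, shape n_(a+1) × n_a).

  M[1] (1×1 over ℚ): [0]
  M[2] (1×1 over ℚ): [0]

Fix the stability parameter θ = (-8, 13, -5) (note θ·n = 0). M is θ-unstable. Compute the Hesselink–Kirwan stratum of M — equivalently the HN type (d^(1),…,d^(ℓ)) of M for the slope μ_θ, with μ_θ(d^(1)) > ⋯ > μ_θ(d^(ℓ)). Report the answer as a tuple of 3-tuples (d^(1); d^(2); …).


Interval decomposition of M: I[1,1], I[2,2], I[3,3].
HN type (ℓ=3): μ^(1)=13; μ^(2)=-5; μ^(3)=-8

((0, 1, 0); (0, 0, 1); (1, 0, 0))


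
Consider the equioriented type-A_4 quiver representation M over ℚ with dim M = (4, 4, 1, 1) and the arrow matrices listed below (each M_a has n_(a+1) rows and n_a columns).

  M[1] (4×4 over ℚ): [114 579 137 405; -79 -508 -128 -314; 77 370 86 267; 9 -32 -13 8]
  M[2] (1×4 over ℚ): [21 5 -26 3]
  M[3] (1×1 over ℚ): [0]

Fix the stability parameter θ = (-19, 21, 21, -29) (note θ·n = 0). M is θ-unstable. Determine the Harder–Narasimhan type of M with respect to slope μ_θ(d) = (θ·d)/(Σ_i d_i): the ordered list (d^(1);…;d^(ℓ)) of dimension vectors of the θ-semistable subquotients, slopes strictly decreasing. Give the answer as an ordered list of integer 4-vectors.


Barcode: M ≅ I[1,2]^3, I[1,3], I[4,4]. HN layers by μ_θ (3 steps, strictly decreasing):
  μ^(1)=21; μ^(2)=-19; μ^(3)=-29

((0, 4, 1, 0); (4, 0, 0, 0); (0, 0, 0, 1))


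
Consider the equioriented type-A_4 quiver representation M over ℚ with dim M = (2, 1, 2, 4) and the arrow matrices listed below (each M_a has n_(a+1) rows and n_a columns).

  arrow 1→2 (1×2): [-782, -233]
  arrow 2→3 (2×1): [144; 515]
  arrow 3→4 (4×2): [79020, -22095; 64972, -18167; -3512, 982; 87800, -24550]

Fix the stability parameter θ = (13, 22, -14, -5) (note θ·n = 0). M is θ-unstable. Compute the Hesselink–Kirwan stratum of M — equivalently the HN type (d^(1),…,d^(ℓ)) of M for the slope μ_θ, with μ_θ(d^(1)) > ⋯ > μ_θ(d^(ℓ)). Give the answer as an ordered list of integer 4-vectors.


Interval decomposition of M: I[1,1], I[1,4], I[3,3], I[4,4]^3.
HN type (ℓ=4): μ^(1)=13; μ^(2)=4; μ^(3)=-5; μ^(4)=-14

((1, 0, 0, 0); (1, 1, 1, 1); (0, 0, 0, 3); (0, 0, 1, 0))


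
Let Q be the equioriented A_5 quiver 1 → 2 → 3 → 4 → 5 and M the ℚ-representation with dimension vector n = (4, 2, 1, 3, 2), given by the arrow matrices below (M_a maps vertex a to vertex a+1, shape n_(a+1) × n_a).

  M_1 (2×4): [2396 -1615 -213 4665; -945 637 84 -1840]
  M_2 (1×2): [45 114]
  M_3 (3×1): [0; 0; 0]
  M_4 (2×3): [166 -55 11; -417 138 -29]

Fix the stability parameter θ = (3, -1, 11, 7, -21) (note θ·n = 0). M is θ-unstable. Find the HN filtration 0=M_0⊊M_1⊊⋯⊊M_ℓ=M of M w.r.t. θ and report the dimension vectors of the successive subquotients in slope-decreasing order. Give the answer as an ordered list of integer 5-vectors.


Interval decomposition of M: I[1,1]^2, I[1,2], I[1,3], I[4,4], I[4,5]^2.
HN type (ℓ=5): μ^(1)=11; μ^(2)=7; μ^(3)=3; μ^(4)=1; μ^(5)=-7

((0, 0, 1, 0, 0); (0, 0, 0, 1, 0); (2, 0, 0, 0, 0); (2, 2, 0, 0, 0); (0, 0, 0, 2, 2))


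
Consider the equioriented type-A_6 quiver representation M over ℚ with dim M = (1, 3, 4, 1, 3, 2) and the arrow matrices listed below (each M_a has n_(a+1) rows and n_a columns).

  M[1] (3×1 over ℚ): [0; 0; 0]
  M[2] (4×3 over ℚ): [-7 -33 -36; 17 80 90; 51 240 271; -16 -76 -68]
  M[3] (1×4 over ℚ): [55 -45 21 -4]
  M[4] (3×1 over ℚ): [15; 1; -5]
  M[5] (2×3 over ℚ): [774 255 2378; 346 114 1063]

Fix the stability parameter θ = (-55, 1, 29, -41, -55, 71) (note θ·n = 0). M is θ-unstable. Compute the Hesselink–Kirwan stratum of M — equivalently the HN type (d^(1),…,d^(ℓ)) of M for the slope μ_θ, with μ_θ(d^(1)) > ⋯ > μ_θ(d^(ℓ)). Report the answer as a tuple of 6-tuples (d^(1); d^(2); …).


Interval decomposition of M: I[1,1], I[2,3]^2, I[2,6], I[3,3], I[5,5], I[5,6].
HN type (ℓ=5): μ^(1)=71; μ^(2)=29; μ^(3)=1; μ^(4)=-33/2; μ^(5)=-55

((0, 0, 0, 0, 0, 2); (0, 0, 3, 0, 0, 0); (0, 2, 0, 0, 0, 0); (0, 1, 1, 1, 1, 0); (1, 0, 0, 0, 2, 0))


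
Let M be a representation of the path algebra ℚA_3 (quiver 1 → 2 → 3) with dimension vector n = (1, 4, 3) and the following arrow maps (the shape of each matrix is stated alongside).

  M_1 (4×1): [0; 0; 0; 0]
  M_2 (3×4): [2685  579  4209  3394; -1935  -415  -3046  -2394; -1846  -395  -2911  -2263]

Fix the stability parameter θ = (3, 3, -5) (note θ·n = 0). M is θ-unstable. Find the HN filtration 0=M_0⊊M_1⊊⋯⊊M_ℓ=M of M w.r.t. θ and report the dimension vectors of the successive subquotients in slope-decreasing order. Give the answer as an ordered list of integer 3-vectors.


Barcode: M ≅ I[1,1], I[2,2], I[2,3]^3. HN layers by μ_θ (2 steps, strictly decreasing):
  μ^(1)=3; μ^(2)=-1

((1, 1, 0); (0, 3, 3))


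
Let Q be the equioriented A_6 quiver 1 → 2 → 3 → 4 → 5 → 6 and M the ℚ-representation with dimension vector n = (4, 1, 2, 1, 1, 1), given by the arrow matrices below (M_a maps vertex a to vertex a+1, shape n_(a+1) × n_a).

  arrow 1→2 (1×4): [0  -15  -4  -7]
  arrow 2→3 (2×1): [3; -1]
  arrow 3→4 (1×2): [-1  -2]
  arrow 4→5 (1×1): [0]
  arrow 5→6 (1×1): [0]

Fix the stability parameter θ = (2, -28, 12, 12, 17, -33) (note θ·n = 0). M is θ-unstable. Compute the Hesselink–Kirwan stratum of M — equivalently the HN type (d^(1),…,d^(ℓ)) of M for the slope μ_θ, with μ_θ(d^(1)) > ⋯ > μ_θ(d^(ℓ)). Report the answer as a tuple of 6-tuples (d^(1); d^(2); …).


Via rank(M_{q-1}∘⋯∘M_p): M ≅ I[1,1]^3, I[1,4], I[3,3], I[5,5], I[6,6].
μ_θ-semistable layers: μ^(1)=17; μ^(2)=12; μ^(3)=2; μ^(4)=-13; μ^(5)=-33

((0, 0, 0, 0, 1, 0); (0, 0, 2, 1, 0, 0); (3, 0, 0, 0, 0, 0); (1, 1, 0, 0, 0, 0); (0, 0, 0, 0, 0, 1))


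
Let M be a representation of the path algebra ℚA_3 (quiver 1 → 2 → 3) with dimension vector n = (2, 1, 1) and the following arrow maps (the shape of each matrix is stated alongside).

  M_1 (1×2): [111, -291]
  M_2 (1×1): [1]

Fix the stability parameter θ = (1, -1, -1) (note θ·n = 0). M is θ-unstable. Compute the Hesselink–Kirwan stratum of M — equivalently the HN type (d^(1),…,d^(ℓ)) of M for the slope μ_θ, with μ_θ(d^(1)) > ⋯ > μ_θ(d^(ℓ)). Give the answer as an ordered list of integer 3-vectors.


Interval decomposition of M: I[1,1], I[1,3].
HN type (ℓ=2): μ^(1)=1; μ^(2)=-1/3

((1, 0, 0); (1, 1, 1))


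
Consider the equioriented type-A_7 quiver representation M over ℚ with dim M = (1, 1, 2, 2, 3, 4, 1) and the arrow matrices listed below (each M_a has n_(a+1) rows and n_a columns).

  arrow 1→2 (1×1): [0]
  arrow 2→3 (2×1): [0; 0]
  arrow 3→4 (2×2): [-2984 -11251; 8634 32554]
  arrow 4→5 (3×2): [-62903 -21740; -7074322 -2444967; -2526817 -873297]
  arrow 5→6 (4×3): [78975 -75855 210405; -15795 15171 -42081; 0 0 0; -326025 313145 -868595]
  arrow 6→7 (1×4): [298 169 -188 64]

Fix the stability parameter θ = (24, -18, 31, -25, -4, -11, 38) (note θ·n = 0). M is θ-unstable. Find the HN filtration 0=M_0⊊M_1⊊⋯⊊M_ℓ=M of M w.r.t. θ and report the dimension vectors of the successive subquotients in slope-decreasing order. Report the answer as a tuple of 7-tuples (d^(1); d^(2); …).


Interval decomposition of M: I[1,1], I[2,2], I[3,5]^2, I[5,7], I[6,6]^3.
HN type (ℓ=6): μ^(1)=38; μ^(2)=24; μ^(3)=2/3; μ^(4)=-15/2; μ^(5)=-11; μ^(6)=-18

((0, 0, 0, 0, 0, 0, 1); (1, 0, 0, 0, 0, 0, 0); (0, 0, 2, 2, 2, 0, 0); (0, 0, 0, 0, 1, 1, 0); (0, 0, 0, 0, 0, 3, 0); (0, 1, 0, 0, 0, 0, 0))


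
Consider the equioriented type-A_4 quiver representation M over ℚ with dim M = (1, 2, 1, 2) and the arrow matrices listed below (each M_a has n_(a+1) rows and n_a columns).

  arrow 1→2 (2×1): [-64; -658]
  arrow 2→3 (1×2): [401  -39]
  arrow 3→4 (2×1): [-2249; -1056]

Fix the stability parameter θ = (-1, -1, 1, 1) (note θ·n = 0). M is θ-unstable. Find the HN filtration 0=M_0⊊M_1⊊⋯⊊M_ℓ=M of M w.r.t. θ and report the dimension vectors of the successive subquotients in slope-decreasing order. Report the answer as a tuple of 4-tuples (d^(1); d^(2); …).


Via rank(M_{q-1}∘⋯∘M_p): M ≅ I[1,4], I[2,2], I[4,4].
μ_θ-semistable layers: μ^(1)=1; μ^(2)=-1

((0, 0, 1, 2); (1, 2, 0, 0))


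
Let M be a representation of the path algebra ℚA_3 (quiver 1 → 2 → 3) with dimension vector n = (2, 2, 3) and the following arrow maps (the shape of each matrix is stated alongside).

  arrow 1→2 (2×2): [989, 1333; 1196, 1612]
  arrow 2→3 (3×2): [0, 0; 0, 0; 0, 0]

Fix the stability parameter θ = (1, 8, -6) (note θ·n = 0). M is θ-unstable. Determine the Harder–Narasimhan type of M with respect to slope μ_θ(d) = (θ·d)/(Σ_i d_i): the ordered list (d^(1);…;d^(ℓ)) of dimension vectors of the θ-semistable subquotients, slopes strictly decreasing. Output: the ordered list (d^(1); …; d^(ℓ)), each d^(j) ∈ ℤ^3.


Barcode: M ≅ I[1,1], I[1,2], I[2,2], I[3,3]^3. HN layers by μ_θ (3 steps, strictly decreasing):
  μ^(1)=8; μ^(2)=1; μ^(3)=-6

((0, 2, 0); (2, 0, 0); (0, 0, 3))


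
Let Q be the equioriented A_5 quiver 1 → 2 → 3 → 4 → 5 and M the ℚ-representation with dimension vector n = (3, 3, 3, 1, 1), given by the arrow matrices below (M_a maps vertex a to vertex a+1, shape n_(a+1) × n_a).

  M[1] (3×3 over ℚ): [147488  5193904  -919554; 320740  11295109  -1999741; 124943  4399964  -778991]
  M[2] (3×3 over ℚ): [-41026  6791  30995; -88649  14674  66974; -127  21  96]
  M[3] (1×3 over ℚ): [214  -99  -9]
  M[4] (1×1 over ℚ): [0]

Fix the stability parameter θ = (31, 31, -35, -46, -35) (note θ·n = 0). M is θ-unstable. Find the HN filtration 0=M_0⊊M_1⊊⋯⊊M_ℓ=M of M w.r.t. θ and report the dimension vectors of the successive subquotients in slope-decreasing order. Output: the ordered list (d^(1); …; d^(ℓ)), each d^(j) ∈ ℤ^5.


Via rank(M_{q-1}∘⋯∘M_p): M ≅ I[1,3]^2, I[1,4], I[5,5].
μ_θ-semistable layers: μ^(1)=9; μ^(2)=-19/4; μ^(3)=-35

((2, 2, 2, 0, 0); (1, 1, 1, 1, 0); (0, 0, 0, 0, 1))


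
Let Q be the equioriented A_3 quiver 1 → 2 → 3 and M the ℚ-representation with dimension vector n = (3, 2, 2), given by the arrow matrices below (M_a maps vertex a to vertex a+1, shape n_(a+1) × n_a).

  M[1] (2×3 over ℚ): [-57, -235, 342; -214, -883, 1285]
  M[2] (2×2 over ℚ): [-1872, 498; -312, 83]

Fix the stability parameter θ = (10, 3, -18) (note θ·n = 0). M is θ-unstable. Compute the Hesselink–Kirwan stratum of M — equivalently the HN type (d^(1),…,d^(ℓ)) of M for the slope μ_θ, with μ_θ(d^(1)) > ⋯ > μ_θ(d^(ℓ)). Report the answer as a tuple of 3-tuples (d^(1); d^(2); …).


Via rank(M_{q-1}∘⋯∘M_p): M ≅ I[1,1], I[1,2], I[1,3], I[3,3].
μ_θ-semistable layers: μ^(1)=10; μ^(2)=13/2; μ^(3)=-5/3; μ^(4)=-18

((1, 0, 0); (1, 1, 0); (1, 1, 1); (0, 0, 1))


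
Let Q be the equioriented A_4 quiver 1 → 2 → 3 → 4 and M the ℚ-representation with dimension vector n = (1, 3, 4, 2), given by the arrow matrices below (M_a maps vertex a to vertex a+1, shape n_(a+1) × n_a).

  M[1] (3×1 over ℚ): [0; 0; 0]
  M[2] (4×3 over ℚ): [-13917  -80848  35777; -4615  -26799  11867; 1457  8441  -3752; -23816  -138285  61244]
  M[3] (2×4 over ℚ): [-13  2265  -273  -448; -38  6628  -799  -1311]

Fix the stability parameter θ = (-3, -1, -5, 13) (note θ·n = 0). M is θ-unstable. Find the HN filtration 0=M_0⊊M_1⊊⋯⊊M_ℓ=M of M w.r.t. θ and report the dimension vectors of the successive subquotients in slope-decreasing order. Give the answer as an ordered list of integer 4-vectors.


Interval decomposition of M: I[1,1], I[2,3]^2, I[2,4], I[3,4].
HN type (ℓ=3): μ^(1)=13; μ^(2)=-3; μ^(3)=-5

((0, 0, 0, 2); (1, 3, 3, 0); (0, 0, 1, 0))


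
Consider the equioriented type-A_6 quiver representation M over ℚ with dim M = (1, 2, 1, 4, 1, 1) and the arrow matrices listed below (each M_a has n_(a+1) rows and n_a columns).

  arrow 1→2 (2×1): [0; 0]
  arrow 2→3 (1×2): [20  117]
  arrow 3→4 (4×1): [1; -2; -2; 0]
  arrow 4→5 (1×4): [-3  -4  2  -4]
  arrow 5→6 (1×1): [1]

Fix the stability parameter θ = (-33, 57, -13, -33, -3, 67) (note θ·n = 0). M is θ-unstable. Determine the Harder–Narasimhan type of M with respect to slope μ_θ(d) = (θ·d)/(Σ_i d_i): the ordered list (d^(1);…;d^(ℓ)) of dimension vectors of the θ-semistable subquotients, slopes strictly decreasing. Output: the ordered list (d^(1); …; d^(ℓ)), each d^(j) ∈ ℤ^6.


Barcode: M ≅ I[1,1], I[2,2], I[2,6], I[4,4]^3. HN layers by μ_θ (4 steps, strictly decreasing):
  μ^(1)=67; μ^(2)=57; μ^(3)=2; μ^(4)=-33

((0, 0, 0, 0, 0, 1); (0, 1, 0, 0, 0, 0); (0, 1, 1, 1, 1, 0); (1, 0, 0, 3, 0, 0))


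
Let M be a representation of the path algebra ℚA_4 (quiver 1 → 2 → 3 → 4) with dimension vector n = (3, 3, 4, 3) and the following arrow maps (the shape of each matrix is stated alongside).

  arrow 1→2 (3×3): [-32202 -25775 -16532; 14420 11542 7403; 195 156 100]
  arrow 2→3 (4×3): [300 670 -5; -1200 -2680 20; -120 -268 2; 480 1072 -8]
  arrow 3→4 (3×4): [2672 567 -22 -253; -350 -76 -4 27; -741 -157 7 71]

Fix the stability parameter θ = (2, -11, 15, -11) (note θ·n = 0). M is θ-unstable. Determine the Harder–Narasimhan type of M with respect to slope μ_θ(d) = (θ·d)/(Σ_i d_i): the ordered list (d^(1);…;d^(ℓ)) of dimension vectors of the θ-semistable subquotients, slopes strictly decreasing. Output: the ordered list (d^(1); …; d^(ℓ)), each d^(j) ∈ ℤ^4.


Via rank(M_{q-1}∘⋯∘M_p): M ≅ I[1,2]^2, I[1,4], I[3,3], I[3,4]^2.
μ_θ-semistable layers: μ^(1)=15; μ^(2)=2; μ^(3)=-9/2

((0, 0, 1, 0); (0, 0, 3, 3); (3, 3, 0, 0))


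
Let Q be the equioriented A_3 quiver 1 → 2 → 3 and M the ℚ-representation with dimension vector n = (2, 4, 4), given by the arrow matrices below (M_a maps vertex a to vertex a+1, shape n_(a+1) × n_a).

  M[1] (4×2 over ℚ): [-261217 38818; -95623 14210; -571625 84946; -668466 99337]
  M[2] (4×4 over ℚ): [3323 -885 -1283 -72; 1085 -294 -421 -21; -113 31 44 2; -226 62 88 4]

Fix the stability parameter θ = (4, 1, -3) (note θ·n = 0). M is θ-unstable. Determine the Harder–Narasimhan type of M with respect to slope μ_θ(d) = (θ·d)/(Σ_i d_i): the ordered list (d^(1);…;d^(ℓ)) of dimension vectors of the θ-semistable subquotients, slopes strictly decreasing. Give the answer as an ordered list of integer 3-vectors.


Barcode: M ≅ I[1,3]^2, I[2,2], I[2,3], I[3,3]. HN layers by μ_θ (4 steps, strictly decreasing):
  μ^(1)=1; μ^(2)=2/3; μ^(3)=-1; μ^(4)=-3

((0, 1, 0); (2, 2, 2); (0, 1, 1); (0, 0, 1))


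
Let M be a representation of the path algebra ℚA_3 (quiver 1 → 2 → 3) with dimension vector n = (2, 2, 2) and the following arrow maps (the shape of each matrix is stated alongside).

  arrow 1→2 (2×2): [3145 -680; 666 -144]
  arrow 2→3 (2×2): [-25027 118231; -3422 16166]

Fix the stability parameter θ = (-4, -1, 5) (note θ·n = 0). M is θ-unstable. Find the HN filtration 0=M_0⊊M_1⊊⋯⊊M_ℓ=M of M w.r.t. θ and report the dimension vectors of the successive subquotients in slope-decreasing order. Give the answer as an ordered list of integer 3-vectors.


Barcode: M ≅ I[1,1], I[1,3], I[2,2], I[3,3]. HN layers by μ_θ (3 steps, strictly decreasing):
  μ^(1)=5; μ^(2)=-1; μ^(3)=-4

((0, 0, 2); (0, 2, 0); (2, 0, 0))


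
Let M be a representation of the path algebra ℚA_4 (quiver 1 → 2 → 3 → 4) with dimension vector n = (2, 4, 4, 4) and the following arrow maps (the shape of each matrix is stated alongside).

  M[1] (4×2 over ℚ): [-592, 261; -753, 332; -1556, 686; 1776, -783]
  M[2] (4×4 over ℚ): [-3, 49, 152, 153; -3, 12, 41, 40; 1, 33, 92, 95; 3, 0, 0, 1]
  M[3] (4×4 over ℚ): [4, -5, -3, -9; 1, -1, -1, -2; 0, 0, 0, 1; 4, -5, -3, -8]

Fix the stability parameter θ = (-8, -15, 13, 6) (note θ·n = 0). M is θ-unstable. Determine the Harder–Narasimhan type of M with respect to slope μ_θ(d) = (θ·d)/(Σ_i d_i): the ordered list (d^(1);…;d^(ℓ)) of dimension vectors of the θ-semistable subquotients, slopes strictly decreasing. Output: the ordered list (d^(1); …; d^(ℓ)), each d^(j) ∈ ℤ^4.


Barcode: M ≅ I[1,4]^2, I[2,3], I[2,4], I[4,4]. HN layers by μ_θ (5 steps, strictly decreasing):
  μ^(1)=13; μ^(2)=19/2; μ^(3)=6; μ^(4)=-23/2; μ^(5)=-15

((0, 0, 1, 0); (0, 0, 3, 3); (0, 0, 0, 1); (2, 2, 0, 0); (0, 2, 0, 0))


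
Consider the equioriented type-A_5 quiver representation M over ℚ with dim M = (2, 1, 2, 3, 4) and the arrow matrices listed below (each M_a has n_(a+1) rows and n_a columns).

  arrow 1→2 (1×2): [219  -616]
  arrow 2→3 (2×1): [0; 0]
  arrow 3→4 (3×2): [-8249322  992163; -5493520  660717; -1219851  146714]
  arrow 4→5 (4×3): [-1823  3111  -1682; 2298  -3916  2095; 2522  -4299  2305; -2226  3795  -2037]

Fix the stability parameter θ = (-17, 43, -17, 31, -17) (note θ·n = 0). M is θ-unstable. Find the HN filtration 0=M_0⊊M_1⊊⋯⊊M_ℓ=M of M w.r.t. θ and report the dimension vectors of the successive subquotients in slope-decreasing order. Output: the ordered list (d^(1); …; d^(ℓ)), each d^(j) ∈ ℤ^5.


Barcode: M ≅ I[1,1], I[1,2], I[3,5]^2, I[4,5], I[5,5]. HN layers by μ_θ (3 steps, strictly decreasing):
  μ^(1)=43; μ^(2)=7; μ^(3)=-17

((0, 1, 0, 0, 0); (0, 0, 0, 3, 3); (2, 0, 2, 0, 1))


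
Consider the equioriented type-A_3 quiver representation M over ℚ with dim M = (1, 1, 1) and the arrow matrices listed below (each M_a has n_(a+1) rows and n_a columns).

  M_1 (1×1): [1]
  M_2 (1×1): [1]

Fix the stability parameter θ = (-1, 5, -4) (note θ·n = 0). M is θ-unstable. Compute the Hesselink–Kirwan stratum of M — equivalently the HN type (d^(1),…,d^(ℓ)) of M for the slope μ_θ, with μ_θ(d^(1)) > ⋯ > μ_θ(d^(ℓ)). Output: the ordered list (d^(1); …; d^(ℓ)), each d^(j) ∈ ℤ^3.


Interval decomposition of M: I[1,3].
HN type (ℓ=2): μ^(1)=1/2; μ^(2)=-1

((0, 1, 1); (1, 0, 0))


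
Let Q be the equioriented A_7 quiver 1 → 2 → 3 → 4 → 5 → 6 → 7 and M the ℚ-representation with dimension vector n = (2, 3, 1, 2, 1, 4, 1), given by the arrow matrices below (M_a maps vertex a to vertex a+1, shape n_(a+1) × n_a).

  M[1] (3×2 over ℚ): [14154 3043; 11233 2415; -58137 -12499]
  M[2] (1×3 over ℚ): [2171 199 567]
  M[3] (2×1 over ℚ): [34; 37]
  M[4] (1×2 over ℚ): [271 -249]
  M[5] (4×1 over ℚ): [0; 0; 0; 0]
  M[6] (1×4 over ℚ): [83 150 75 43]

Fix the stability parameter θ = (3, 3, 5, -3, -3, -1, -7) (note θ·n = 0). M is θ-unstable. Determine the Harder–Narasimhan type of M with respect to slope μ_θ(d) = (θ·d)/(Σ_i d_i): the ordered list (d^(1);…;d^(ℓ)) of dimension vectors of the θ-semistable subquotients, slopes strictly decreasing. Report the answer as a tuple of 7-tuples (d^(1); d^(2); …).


Via rank(M_{q-1}∘⋯∘M_p): M ≅ I[1,2], I[1,5], I[2,2], I[4,4], I[6,6]^3, I[6,7].
μ_θ-semistable layers: μ^(1)=3; μ^(2)=1; μ^(3)=-1; μ^(4)=-3; μ^(5)=-4

((1, 2, 0, 0, 0, 0, 0); (1, 1, 1, 1, 1, 0, 0); (0, 0, 0, 0, 0, 3, 0); (0, 0, 0, 1, 0, 0, 0); (0, 0, 0, 0, 0, 1, 1))


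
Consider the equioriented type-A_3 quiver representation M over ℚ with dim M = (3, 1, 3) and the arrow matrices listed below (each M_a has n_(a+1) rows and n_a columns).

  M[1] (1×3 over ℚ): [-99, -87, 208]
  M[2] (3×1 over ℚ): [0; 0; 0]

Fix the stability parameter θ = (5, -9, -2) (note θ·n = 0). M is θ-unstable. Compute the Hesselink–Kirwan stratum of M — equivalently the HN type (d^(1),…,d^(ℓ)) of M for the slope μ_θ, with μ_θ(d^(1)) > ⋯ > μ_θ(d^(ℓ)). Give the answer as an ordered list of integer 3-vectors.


Interval decomposition of M: I[1,1]^2, I[1,2], I[3,3]^3.
HN type (ℓ=2): μ^(1)=5; μ^(2)=-2

((2, 0, 0); (1, 1, 3))


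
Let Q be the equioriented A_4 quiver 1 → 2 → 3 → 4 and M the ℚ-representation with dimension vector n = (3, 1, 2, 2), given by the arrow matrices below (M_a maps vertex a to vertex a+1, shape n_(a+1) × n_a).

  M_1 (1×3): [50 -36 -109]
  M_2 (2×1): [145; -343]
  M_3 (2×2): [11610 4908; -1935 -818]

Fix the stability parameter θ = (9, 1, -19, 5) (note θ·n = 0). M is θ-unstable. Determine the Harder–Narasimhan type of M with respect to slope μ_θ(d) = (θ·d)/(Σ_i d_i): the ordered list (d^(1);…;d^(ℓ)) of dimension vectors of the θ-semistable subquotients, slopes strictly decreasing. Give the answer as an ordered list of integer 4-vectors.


Via rank(M_{q-1}∘⋯∘M_p): M ≅ I[1,1]^2, I[1,4], I[3,3], I[4,4].
μ_θ-semistable layers: μ^(1)=9; μ^(2)=5; μ^(3)=-3; μ^(4)=-19

((2, 0, 0, 0); (0, 0, 0, 2); (1, 1, 1, 0); (0, 0, 1, 0))


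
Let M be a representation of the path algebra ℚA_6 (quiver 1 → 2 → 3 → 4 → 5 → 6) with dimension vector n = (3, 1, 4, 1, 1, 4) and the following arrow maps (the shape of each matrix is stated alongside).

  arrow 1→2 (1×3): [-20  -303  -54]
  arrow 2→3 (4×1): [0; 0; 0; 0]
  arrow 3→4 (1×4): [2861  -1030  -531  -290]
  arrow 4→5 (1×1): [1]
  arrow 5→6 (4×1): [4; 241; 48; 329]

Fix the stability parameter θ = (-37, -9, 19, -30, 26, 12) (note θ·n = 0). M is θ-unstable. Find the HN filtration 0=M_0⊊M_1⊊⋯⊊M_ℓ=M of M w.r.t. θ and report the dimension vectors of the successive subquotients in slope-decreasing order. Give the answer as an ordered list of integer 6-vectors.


Barcode: M ≅ I[1,1]^2, I[1,2], I[3,3]^3, I[3,6], I[6,6]^3. HN layers by μ_θ (5 steps, strictly decreasing):
  μ^(1)=19; μ^(2)=12; μ^(3)=-11/2; μ^(4)=-9; μ^(5)=-37

((0, 0, 3, 0, 1, 1); (0, 0, 0, 0, 0, 3); (0, 0, 1, 1, 0, 0); (0, 1, 0, 0, 0, 0); (3, 0, 0, 0, 0, 0))


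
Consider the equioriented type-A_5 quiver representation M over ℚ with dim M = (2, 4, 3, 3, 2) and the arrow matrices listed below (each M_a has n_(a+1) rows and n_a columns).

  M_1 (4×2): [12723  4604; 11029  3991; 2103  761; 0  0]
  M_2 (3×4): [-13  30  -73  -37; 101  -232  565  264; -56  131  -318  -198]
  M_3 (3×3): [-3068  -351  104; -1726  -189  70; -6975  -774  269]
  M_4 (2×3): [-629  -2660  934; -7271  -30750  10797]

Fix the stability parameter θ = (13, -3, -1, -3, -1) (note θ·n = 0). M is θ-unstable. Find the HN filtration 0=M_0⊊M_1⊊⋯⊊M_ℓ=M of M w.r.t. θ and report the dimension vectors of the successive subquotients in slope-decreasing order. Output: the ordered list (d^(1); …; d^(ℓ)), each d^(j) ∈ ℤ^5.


Barcode: M ≅ I[1,5]^2, I[2,2], I[2,3], I[4,4]. HN layers by μ_θ (3 steps, strictly decreasing):
  μ^(1)=1; μ^(2)=-1; μ^(3)=-3

((2, 2, 2, 2, 2); (0, 0, 1, 0, 0); (0, 2, 0, 1, 0))


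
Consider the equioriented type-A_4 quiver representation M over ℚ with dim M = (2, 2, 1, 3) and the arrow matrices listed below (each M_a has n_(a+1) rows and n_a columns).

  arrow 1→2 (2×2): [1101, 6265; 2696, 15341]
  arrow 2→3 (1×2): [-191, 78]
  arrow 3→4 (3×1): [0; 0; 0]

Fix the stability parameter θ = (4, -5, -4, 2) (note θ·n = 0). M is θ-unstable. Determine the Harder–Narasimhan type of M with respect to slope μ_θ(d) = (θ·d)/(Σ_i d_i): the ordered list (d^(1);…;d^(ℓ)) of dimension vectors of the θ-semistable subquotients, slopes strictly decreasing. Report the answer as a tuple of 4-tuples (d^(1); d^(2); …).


Barcode: M ≅ I[1,2], I[1,3], I[4,4]^3. HN layers by μ_θ (3 steps, strictly decreasing):
  μ^(1)=2; μ^(2)=-1/2; μ^(3)=-5/3

((0, 0, 0, 3); (1, 1, 0, 0); (1, 1, 1, 0))


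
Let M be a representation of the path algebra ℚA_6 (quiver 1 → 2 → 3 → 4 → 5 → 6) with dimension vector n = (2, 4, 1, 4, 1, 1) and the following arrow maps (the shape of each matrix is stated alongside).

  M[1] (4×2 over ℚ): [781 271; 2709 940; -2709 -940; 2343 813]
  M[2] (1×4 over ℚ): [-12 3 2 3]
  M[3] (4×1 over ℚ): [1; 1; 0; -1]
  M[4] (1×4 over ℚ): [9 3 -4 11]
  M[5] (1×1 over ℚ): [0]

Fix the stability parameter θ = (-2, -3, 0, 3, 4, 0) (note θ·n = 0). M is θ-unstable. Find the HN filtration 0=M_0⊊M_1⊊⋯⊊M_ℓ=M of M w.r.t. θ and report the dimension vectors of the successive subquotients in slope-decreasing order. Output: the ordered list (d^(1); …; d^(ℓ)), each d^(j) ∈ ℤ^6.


Barcode: M ≅ I[1,2], I[1,5], I[2,2]^2, I[4,4]^3, I[6,6]. HN layers by μ_θ (5 steps, strictly decreasing):
  μ^(1)=4; μ^(2)=3; μ^(3)=0; μ^(4)=-5/2; μ^(5)=-3

((0, 0, 0, 0, 1, 0); (0, 0, 0, 4, 0, 0); (0, 0, 1, 0, 0, 1); (2, 2, 0, 0, 0, 0); (0, 2, 0, 0, 0, 0))


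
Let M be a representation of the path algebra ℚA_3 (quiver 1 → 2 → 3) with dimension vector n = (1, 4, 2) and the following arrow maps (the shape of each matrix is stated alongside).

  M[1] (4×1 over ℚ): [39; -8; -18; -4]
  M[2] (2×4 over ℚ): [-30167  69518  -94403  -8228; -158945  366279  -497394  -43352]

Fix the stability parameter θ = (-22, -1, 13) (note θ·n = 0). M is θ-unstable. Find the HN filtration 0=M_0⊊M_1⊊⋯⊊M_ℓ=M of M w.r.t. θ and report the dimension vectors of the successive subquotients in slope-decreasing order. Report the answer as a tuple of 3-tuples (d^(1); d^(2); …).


Barcode: M ≅ I[1,3], I[2,2]^2, I[2,3]. HN layers by μ_θ (3 steps, strictly decreasing):
  μ^(1)=13; μ^(2)=-1; μ^(3)=-22

((0, 0, 2); (0, 4, 0); (1, 0, 0))


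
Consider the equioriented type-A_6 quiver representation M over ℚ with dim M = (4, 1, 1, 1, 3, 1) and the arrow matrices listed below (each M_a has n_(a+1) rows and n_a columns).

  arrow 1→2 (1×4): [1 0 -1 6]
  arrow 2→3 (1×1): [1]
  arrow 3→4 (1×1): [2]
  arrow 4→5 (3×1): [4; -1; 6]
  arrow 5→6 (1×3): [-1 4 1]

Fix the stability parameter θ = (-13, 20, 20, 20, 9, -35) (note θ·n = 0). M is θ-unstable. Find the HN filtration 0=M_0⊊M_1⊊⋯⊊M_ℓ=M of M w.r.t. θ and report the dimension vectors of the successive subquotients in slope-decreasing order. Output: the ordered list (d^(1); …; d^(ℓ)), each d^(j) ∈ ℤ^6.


Barcode: M ≅ I[1,1]^3, I[1,6], I[5,5]^2. HN layers by μ_θ (3 steps, strictly decreasing):
  μ^(1)=9; μ^(2)=34/5; μ^(3)=-13

((0, 0, 0, 0, 2, 0); (0, 1, 1, 1, 1, 1); (4, 0, 0, 0, 0, 0))


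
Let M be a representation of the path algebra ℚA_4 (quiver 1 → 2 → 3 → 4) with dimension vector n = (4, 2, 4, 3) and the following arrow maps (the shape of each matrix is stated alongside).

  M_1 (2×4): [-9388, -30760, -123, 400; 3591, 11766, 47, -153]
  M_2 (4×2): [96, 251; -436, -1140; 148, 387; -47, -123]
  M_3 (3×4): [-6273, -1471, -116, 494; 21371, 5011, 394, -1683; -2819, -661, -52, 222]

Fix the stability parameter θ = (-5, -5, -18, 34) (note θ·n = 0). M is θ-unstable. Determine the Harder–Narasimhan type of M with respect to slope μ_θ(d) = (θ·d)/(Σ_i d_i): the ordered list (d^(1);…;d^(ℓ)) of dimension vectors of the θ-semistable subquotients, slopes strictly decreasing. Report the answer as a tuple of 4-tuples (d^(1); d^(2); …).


Barcode: M ≅ I[1,1]^2, I[1,4]^2, I[3,3]^2, I[4,4]. HN layers by μ_θ (4 steps, strictly decreasing):
  μ^(1)=34; μ^(2)=-5; μ^(3)=-28/3; μ^(4)=-18

((0, 0, 0, 3); (2, 0, 0, 0); (2, 2, 2, 0); (0, 0, 2, 0))


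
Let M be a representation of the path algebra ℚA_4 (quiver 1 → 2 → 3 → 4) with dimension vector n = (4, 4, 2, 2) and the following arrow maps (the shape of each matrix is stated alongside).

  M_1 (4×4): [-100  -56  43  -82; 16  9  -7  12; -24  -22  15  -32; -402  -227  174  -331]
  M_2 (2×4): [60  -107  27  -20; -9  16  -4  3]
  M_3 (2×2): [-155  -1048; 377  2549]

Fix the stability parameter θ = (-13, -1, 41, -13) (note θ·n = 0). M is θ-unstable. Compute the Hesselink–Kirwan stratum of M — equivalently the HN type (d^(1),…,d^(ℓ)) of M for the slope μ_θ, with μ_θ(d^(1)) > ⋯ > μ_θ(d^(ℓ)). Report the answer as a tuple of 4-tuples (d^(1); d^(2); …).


Via rank(M_{q-1}∘⋯∘M_p): M ≅ I[1,1], I[1,2], I[1,4]^2, I[2,2].
μ_θ-semistable layers: μ^(1)=14; μ^(2)=-1; μ^(3)=-13

((0, 0, 2, 2); (0, 4, 0, 0); (4, 0, 0, 0))


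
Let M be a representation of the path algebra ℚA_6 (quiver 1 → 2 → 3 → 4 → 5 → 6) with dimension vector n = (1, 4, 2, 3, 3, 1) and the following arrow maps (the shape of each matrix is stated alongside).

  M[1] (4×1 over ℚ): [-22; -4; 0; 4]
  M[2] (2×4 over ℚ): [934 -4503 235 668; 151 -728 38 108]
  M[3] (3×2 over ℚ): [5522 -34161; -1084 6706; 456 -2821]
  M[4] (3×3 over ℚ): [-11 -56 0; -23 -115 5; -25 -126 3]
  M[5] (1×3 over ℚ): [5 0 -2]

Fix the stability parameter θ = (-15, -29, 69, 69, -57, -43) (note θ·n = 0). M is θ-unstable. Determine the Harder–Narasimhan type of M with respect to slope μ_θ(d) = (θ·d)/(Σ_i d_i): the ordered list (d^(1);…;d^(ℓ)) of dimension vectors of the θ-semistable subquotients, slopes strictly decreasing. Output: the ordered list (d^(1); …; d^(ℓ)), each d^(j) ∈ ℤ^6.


Via rank(M_{q-1}∘⋯∘M_p): M ≅ I[1,6], I[2,2]^2, I[2,5], I[4,5].
μ_θ-semistable layers: μ^(1)=27; μ^(2)=19/2; μ^(3)=6; μ^(4)=-22; μ^(5)=-29

((0, 0, 1, 1, 1, 0); (0, 0, 1, 1, 1, 1); (0, 0, 0, 1, 1, 0); (1, 1, 0, 0, 0, 0); (0, 3, 0, 0, 0, 0))


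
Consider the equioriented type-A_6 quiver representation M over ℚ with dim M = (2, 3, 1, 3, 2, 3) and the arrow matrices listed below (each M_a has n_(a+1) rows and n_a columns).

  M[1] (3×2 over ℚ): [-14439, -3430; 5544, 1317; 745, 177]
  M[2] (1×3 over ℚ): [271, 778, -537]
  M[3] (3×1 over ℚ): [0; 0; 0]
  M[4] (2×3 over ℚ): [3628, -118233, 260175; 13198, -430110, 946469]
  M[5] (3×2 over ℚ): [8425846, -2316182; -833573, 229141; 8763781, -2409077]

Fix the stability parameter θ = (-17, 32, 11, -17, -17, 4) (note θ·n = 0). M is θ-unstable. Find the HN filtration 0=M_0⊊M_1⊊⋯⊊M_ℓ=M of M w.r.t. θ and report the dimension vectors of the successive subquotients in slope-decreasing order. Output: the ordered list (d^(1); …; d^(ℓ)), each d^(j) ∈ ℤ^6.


Via rank(M_{q-1}∘⋯∘M_p): M ≅ I[1,2], I[1,3], I[2,2], I[4,4], I[4,5], I[4,6], I[6,6]^2.
μ_θ-semistable layers: μ^(1)=32; μ^(2)=43/2; μ^(3)=4; μ^(4)=-17

((0, 2, 0, 0, 0, 0); (0, 1, 1, 0, 0, 0); (0, 0, 0, 0, 0, 3); (2, 0, 0, 3, 2, 0))


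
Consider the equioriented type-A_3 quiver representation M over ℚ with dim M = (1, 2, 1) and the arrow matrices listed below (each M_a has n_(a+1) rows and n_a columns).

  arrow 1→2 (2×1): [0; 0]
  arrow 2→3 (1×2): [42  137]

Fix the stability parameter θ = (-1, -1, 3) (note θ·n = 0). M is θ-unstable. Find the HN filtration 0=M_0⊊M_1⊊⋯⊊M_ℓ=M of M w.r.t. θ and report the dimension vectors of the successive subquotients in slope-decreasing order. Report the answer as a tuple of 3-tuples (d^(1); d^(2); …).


Interval decomposition of M: I[1,1], I[2,2], I[2,3].
HN type (ℓ=2): μ^(1)=3; μ^(2)=-1

((0, 0, 1); (1, 2, 0))


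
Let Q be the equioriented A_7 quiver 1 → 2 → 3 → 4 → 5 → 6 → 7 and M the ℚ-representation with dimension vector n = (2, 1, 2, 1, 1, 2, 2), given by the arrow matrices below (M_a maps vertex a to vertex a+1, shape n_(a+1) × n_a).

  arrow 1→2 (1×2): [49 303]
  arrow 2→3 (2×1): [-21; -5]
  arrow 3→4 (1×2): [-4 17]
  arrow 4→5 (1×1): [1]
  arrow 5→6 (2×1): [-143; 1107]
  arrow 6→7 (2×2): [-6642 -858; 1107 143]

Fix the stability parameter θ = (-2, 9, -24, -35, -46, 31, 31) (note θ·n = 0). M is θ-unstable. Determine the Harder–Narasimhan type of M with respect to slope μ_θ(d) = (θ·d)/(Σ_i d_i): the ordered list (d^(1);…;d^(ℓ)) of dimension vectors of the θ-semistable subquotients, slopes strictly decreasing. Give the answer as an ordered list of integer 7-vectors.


Interval decomposition of M: I[1,1], I[1,6], I[3,3], I[6,7], I[7,7].
HN type (ℓ=4): μ^(1)=31; μ^(2)=-2; μ^(3)=-98/5; μ^(4)=-24

((0, 0, 0, 0, 0, 2, 2); (1, 0, 0, 0, 0, 0, 0); (1, 1, 1, 1, 1, 0, 0); (0, 0, 1, 0, 0, 0, 0))


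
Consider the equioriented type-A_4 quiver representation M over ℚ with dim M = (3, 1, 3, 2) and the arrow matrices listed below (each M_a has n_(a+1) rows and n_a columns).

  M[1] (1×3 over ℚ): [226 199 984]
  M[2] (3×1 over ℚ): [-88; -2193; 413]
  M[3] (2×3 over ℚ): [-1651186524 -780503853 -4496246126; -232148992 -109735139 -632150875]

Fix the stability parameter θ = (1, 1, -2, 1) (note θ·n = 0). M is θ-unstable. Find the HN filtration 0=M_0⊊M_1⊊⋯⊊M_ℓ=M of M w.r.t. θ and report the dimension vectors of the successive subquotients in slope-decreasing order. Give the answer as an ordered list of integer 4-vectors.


Via rank(M_{q-1}∘⋯∘M_p): M ≅ I[1,1]^2, I[1,4], I[3,3], I[3,4].
μ_θ-semistable layers: μ^(1)=1; μ^(2)=0; μ^(3)=-2

((2, 0, 0, 2); (1, 1, 1, 0); (0, 0, 2, 0))


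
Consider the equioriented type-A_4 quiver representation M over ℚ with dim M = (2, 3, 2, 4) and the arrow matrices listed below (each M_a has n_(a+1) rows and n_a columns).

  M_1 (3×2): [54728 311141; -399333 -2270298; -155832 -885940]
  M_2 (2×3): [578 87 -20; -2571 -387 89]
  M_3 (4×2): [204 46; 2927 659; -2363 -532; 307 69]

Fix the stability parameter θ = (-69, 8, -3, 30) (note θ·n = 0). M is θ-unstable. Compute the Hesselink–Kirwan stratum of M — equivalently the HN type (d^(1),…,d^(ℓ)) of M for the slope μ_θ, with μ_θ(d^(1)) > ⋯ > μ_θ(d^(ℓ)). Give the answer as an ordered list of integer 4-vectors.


Via rank(M_{q-1}∘⋯∘M_p): M ≅ I[1,4]^2, I[2,2], I[4,4]^2.
μ_θ-semistable layers: μ^(1)=30; μ^(2)=8; μ^(3)=5/2; μ^(4)=-69

((0, 0, 0, 4); (0, 1, 0, 0); (0, 2, 2, 0); (2, 0, 0, 0))


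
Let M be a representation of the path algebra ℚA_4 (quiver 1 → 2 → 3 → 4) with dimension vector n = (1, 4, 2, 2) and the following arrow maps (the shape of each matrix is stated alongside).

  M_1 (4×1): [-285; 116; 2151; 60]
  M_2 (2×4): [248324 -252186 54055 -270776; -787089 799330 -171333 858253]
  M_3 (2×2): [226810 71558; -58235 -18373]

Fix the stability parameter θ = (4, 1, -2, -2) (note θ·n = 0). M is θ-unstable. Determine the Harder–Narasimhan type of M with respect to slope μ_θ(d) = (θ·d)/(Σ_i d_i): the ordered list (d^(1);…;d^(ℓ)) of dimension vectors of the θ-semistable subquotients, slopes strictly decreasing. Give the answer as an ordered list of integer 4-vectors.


Via rank(M_{q-1}∘⋯∘M_p): M ≅ I[1,4], I[2,2]^2, I[2,3], I[4,4].
μ_θ-semistable layers: μ^(1)=1; μ^(2)=1/4; μ^(3)=-1/2; μ^(4)=-2

((0, 2, 0, 0); (1, 1, 1, 1); (0, 1, 1, 0); (0, 0, 0, 1))


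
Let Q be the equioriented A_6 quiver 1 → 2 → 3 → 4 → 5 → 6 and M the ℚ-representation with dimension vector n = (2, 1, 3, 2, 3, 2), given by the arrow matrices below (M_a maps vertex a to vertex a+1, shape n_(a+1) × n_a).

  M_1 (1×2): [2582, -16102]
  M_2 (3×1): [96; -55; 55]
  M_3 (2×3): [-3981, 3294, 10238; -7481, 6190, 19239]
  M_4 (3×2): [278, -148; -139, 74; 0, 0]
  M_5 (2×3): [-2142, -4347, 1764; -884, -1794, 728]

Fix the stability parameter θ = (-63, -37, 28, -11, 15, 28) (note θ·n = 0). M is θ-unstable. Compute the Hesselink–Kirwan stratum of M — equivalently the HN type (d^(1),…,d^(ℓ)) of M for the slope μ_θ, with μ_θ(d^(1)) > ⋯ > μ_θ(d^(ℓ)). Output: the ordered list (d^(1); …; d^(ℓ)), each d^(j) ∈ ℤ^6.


Barcode: M ≅ I[1,1], I[1,6], I[3,3], I[3,4], I[5,5]^2, I[6,6]. HN layers by μ_θ (5 steps, strictly decreasing):
  μ^(1)=28; μ^(2)=15; μ^(3)=17/2; μ^(4)=-37; μ^(5)=-63

((0, 0, 1, 0, 0, 2); (0, 0, 0, 0, 3, 0); (0, 0, 2, 2, 0, 0); (0, 1, 0, 0, 0, 0); (2, 0, 0, 0, 0, 0))
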